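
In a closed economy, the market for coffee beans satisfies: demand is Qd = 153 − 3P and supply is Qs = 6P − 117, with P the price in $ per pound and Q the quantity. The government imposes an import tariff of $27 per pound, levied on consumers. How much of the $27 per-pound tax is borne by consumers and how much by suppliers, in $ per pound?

Consumers bear $18 per pound; suppliers bear $9 per pound.

Without the tax, 153 − 3P = 6P − 117 gives 9P = 270, so P* = $30 and Q* = 63.
With the tax collected from consumers, demand (in seller-price terms) shifts: Qd = 153 − 3(P + 27).
New equilibrium: consumers pay $48, suppliers receive $21, Q = 9. (Wedge: Pb − Ps = 27.)
Burden on consumers: $18; on suppliers: $9. (They sum to $27.)
The less price-elastic side of the market bears the larger share of a per-unit tax.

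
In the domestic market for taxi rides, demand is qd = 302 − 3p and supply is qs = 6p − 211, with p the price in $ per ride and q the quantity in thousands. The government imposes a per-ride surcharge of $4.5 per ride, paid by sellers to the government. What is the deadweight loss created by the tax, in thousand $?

Without the tax, 302 − 3p = 6p − 211 gives 9p = 513, so p* = $57 and q* = 131.
With the tax collected from sellers, supply shifts: qs = 6(p − 4.5) − 211.
New equilibrium: consumers pay $60, sellers receive $55.5, q = 122. (Wedge: pb − ps = 4.5.)
Quantity falls by |ΔQ| = |131 − 122| = 9.
DWL = ½ · t · |ΔQ| = ½ · 4.5 · 9 = $20.25.

Deadweight loss = $20.25 thousand.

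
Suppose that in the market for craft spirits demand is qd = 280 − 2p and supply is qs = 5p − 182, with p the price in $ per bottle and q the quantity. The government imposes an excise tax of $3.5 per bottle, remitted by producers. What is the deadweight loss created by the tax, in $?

Before the tax: set 280 − 2p = 5p − 182 → p* = $66, q* = 148.
With the tax collected from producers, supply shifts: qs = 5(p − 3.5) − 182.
Solving gives q = 143 with buyers paying $68.5 and producers receiving $65 (the $3.5 wedge).
Quantity falls by |ΔQ| = |148 − 143| = 5.
DWL = ½ · t · |ΔQ| = ½ · 3.5 · 5 = $8.75.

Deadweight loss = $8.75.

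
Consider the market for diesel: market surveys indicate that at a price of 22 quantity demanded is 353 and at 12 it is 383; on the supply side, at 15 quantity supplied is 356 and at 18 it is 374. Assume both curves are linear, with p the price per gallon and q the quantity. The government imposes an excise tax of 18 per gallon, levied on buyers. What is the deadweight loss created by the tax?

Deadweight loss = 324.

Demand slope: (383 − 353)/(12 − 22) = -3, so qd = 419 − 3p.
Supply slope: (374 − 356)/(18 − 15) = 6, so qs = 6p + 266.
Without the tax, 419 − 3p = 6p + 266 gives 9p = 153, so p* = 17 and q* = 368.
With the tax collected from buyers, demand (in seller-price terms) shifts: qd = 419 − 3(p + 18).
Solving gives q = 332 with buyers paying 29 and sellers receiving 11 (the 18 wedge).
Quantity falls by |ΔQ| = |368 − 332| = 36.
DWL = ½ · t · |ΔQ| = ½ · 18 · 36 = 324.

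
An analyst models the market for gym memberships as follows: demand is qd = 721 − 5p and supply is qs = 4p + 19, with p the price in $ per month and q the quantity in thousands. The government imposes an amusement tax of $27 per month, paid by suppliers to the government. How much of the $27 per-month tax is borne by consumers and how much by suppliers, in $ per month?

Before the tax: set 721 − 5p = 4p + 19 → p* = $78, q* = 331.
With the tax collected from suppliers, supply shifts: qs = 4(p − 27) + 19.
New equilibrium: consumers pay $90, suppliers receive $63, q = 271. (Wedge: pb − ps = 27.)
Burden on consumers: $12; on suppliers: $15. (They sum to $27.)

Consumers bear $12 per month; suppliers bear $15 per month.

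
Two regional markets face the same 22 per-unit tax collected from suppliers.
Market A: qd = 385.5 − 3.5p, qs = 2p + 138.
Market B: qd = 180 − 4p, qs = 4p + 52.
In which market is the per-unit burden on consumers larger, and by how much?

Market A: pre-tax p* = 45, q* = 228; post-tax q = 200; per-unit burden on consumers = 8.
Market B: pre-tax p* = 16, q* = 116; post-tax q = 72; per-unit burden on consumers = 11.
Difference: 8 vs 11 → market B is larger by 3.

Market B, by 3.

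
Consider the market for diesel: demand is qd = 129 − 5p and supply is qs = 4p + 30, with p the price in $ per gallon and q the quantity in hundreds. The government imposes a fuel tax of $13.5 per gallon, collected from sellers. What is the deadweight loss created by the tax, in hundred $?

Deadweight loss = $202.5 hundred.

Before the tax: set 129 − 5p = 4p + 30 → p* = $11, q* = 74.
With the tax collected from sellers, supply shifts: qs = 4(p − 13.5) + 30.
New equilibrium: buyers pay $17, sellers receive $3.5, q = 44. (Wedge: pb − ps = 13.5.)
Quantity falls by |ΔQ| = |74 − 44| = 30.
DWL = ½ · t · |ΔQ| = ½ · 13.5 · 30 = $202.5.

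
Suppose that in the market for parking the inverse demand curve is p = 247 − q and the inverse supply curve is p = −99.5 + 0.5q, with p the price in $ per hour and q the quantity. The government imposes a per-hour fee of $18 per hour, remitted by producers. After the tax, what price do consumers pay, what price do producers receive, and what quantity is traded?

Consumers pay $28; producers receive $10; quantity = 219.

Inverting to q(p) form: qd = 247 − p; qs = 2p + 199.
Without the tax, 247 − p = 2p + 199 gives 3p = 48, so p* = $16 and q* = 231.
With the tax collected from producers, supply shifts: qs = 2(p − 18) + 199.
New equilibrium: consumers pay $28, producers receive $10, q = 219. (Wedge: pb − ps = 18.)
The less price-elastic side of the market bears the larger share of a per-unit tax.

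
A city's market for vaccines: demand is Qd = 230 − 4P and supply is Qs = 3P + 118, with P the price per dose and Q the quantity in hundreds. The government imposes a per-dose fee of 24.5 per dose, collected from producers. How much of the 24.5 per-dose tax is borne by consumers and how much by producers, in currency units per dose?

Consumers bear 10.5 per dose; producers bear 14 per dose.

Without the tax, 230 − 4P = 3P + 118 gives 7P = 112, so P* = 16 and Q* = 166.
With the tax collected from producers, supply shifts: Qs = 3(P − 24.5) + 118.
New equilibrium: consumers pay 26.5, producers receive 2, Q = 124. (Wedge: Pb − Ps = 24.5.)
Burden on consumers: 10.5; on producers: 14. (They sum to 24.5.)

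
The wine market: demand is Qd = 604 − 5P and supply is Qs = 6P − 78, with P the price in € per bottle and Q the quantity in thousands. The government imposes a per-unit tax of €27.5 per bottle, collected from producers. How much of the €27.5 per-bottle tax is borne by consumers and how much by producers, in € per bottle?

Consumers bear €15 per bottle; producers bear €12.5 per bottle.

Without the tax, 604 − 5P = 6P − 78 gives 11P = 682, so P* = €62 and Q* = 294.
With the tax collected from producers, supply shifts: Qs = 6(P − 27.5) − 78.
New equilibrium: consumers pay €77, producers receive €49.5, Q = 219. (Wedge: Pb − Ps = 27.5.)
Burden on consumers: €15; on producers: €12.5. (They sum to €27.5.)
The less price-elastic side of the market bears the larger share of a per-unit tax.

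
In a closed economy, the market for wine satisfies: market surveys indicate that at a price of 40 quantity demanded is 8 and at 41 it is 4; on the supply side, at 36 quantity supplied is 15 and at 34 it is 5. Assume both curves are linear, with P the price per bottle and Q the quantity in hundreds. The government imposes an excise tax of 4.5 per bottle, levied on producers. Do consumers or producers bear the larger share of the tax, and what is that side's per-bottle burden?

Demand slope: (4 − 8)/(41 − 40) = -4, so Qd = 168 − 4P.
Supply slope: (5 − 15)/(34 − 36) = 5, so Qs = 5P − 165.
Before the tax: set 168 − 4P = 5P − 165 → P* = 37, Q* = 20.
With the tax collected from producers, supply shifts: Qs = 5(P − 4.5) − 165.
Solving gives Q = 10 with consumers paying 39.5 and producers receiving 35 (the 4.5 wedge).
Per-bottle burden: consumers 2.5, producers 2.
Consumers take the larger share because demand is less price-elastic here (demand slope 4 vs supply slope 5).
The less price-elastic side of the market bears the larger share of a per-unit tax.

Consumers bear the larger share: 2.5 per bottle.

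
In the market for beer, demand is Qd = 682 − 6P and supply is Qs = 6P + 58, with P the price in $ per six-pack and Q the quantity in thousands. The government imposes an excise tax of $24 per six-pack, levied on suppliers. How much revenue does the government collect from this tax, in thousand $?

Without the tax, 682 − 6P = 6P + 58 gives 12P = 624, so P* = $52 and Q* = 370.
With the tax collected from suppliers, supply shifts: Qs = 6(P − 24) + 58.
New equilibrium: buyers pay $64, suppliers receive $40, Q = 298. (Wedge: Pb − Ps = 24.)
Revenue = t · Q = 24 · 298 = $7152.

Tax revenue = $7152 thousand.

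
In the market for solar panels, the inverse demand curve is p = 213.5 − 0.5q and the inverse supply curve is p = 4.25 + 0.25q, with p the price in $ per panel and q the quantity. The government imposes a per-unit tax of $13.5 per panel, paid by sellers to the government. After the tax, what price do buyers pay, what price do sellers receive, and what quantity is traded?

Buyers pay $83; sellers receive $69.5; quantity = 261.

Inverting to q(p) form: qd = 427 − 2p; qs = 4p − 17.
Before the tax: set 427 − 2p = 4p − 17 → p* = $74, q* = 279.
With the tax collected from sellers, supply shifts: qs = 4(p − 13.5) − 17.
Solving gives q = 261 with buyers paying $83 and sellers receiving $69.5 (the $13.5 wedge).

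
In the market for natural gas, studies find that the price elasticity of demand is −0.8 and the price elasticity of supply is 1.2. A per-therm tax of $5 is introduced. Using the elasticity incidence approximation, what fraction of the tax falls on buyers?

Incidence ratio: buyers' share ≈ εs / (εs + |εd|) = 1.2 / (1.2 + 0.8) = 0.6.
Supply is the more elastic side, so buyers bear the larger share.

Buyers' share ≈ 0.6.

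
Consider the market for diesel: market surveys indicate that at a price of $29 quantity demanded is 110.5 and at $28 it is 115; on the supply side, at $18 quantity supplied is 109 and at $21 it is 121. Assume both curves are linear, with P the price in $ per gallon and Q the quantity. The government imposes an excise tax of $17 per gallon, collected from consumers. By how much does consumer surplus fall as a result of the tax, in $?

Consumer surplus falls by $920.

Demand slope: (115 − 110.5)/(28 − 29) = -4.5, so Qd = 241 − 4.5P.
Supply slope: (121 − 109)/(21 − 18) = 4, so Qs = 4P + 37.
Without the tax, 241 − 4.5P = 4P + 37 gives 8.5P = 204, so P* = $24 and Q* = 133.
With the tax collected from consumers, demand (in seller-price terms) shifts: Qd = 241 − 4.5(P + 17).
Solving gives Q = 97 with consumers paying $32 and producers receiving $15 (the $17 wedge).
ΔCS is the trapezoid between Q = 97 and Q = 133 of height $8: ½ · (133 + 97) · 8 = $920.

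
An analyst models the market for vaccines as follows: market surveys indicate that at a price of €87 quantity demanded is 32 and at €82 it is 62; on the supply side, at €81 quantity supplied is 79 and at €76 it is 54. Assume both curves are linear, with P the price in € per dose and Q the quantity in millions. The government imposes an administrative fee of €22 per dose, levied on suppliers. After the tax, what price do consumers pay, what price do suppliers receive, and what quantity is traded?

Demand slope: (62 − 32)/(82 − 87) = -6, so Qd = 554 − 6P.
Supply slope: (54 − 79)/(76 − 81) = 5, so Qs = 5P − 326.
Without the tax, 554 − 6P = 5P − 326 gives 11P = 880, so P* = €80 and Q* = 74.
With the tax collected from suppliers, supply shifts: Qs = 5(P − 22) − 326.
New equilibrium: consumers pay €90, suppliers receive €68, Q = 14. (Wedge: Pb − Ps = 22.)
The less price-elastic side of the market bears the larger share of a per-unit tax.

Consumers pay €90; suppliers receive €68; quantity = 14.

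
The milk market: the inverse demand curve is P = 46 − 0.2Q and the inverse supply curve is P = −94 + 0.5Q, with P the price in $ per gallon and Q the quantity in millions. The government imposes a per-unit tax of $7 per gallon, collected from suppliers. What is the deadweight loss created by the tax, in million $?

Deadweight loss = $35 million.

Inverting to Q(P) form: Qd = 230 − 5P; Qs = 2P + 188.
Without the tax, 230 − 5P = 2P + 188 gives 7P = 42, so P* = $6 and Q* = 200.
With the tax collected from suppliers, supply shifts: Qs = 2(P − 7) + 188.
Solving gives Q = 190 with consumers paying $8 and suppliers receiving $1 (the $7 wedge).
Quantity falls by |ΔQ| = |200 − 190| = 10.
DWL = ½ · t · |ΔQ| = ½ · 7 · 10 = $35.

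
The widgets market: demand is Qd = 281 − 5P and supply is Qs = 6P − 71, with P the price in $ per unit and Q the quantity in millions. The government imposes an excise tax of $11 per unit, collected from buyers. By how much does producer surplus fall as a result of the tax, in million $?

Producer surplus falls by $530 million.

Without the tax, 281 − 5P = 6P − 71 gives 11P = 352, so P* = $32 and Q* = 121.
With the tax collected from buyers, demand (in seller-price terms) shifts: Qd = 281 − 5(P + 11).
Solving gives Q = 91 with buyers paying $38 and producers receiving $27 (the $11 wedge).
ΔPS is the trapezoid between Q = 91 and Q = 121 of height $5: ½ · (121 + 91) · 5 = $530.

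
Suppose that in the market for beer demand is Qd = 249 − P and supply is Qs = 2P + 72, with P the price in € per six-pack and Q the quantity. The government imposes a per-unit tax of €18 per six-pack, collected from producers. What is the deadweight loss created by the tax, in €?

Without the tax, 249 − P = 2P + 72 gives 3P = 177, so P* = €59 and Q* = 190.
With the tax collected from producers, supply shifts: Qs = 2(P − 18) + 72.
Solving gives Q = 178 with consumers paying €71 and producers receiving €53 (the €18 wedge).
Quantity falls by |ΔQ| = |190 − 178| = 12.
DWL = ½ · t · |ΔQ| = ½ · 18 · 12 = €108.

Deadweight loss = €108.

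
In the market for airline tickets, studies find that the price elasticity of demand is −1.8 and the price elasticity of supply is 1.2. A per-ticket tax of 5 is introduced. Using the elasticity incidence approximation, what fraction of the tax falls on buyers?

Buyers' share ≈ 0.4.

Incidence ratio: buyers' share ≈ εs / (εs + |εd|) = 1.2 / (1.2 + 1.8) = 0.4.
Supply is the less elastic side, so buyers bear the smaller share.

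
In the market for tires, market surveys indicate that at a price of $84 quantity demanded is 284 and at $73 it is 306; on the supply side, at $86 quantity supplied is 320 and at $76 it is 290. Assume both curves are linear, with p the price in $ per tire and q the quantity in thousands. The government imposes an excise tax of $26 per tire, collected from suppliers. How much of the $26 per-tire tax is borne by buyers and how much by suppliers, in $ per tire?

Buyers bear $15.6 per tire; suppliers bear $10.4 per tire.

Demand slope: (306 − 284)/(73 − 84) = -2, so qd = 452 − 2p.
Supply slope: (290 − 320)/(76 − 86) = 3, so qs = 3p + 62.
Without the tax, 452 − 2p = 3p + 62 gives 5p = 390, so p* = $78 and q* = 296.
With the tax collected from suppliers, supply shifts: qs = 3(p − 26) + 62.
Solving gives q = 264.8 with buyers paying $93.6 and suppliers receiving $67.6 (the $26 wedge).
Burden on buyers: $15.6; on suppliers: $10.4. (They sum to $26.)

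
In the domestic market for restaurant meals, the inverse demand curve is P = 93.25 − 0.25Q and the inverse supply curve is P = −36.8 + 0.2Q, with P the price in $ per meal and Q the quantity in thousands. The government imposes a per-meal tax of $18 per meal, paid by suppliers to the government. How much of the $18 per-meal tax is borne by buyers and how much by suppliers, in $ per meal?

Buyers bear $10 per meal; suppliers bear $8 per meal.

Inverting to Q(P) form: Qd = 373 − 4P; Qs = 5P + 184.
Without the tax, 373 − 4P = 5P + 184 gives 9P = 189, so P* = $21 and Q* = 289.
With the tax collected from suppliers, supply shifts: Qs = 5(P − 18) + 184.
Solving gives Q = 249 with buyers paying $31 and suppliers receiving $13 (the $18 wedge).
Burden on buyers: $10; on suppliers: $8. (They sum to $18.)
The less price-elastic side of the market bears the larger share of a per-unit tax.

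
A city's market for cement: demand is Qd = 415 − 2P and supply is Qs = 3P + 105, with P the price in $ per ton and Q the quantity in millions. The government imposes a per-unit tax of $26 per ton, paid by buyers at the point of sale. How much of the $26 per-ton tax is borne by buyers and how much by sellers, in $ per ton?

Without the tax, 415 − 2P = 3P + 105 gives 5P = 310, so P* = $62 and Q* = 291.
With the tax collected from buyers, demand (in seller-price terms) shifts: Qd = 415 − 2(P + 26).
New equilibrium: buyers pay $77.6, sellers receive $51.6, Q = 259.8. (Wedge: Pb − Ps = 26.)
Burden on buyers: $15.6; on sellers: $10.4. (They sum to $26.)

Buyers bear $15.6 per ton; sellers bear $10.4 per ton.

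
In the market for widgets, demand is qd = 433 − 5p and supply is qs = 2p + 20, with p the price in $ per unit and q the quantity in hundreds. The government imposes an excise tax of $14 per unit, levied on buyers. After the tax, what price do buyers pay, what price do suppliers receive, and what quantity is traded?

Without the tax, 433 − 5p = 2p + 20 gives 7p = 413, so p* = $59 and q* = 138.
With the tax collected from buyers, demand (in seller-price terms) shifts: qd = 433 − 5(p + 14).
Solving gives q = 118 with buyers paying $63 and suppliers receiving $49 (the $14 wedge).
The less price-elastic side of the market bears the larger share of a per-unit tax.

Buyers pay $63; suppliers receive $49; quantity = 118.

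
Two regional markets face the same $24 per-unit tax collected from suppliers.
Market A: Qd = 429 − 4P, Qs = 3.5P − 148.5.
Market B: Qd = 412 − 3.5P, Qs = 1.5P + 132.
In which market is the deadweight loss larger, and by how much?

Market A: pre-tax P* = $77, Q* = 121; post-tax Q = 76.2; deadweight loss = $537.6.
Market B: pre-tax P* = $56, Q* = 216; post-tax Q = 190.8; deadweight loss = $302.4.
Difference: $537.6 vs $302.4 → market A is larger by $235.2.

Market A, by $235.2.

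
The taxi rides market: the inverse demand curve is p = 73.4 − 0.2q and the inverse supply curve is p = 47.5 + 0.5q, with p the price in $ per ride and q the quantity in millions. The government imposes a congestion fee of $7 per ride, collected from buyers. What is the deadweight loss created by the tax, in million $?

Deadweight loss = $35 million.

Inverting to q(p) form: qd = 367 − 5p; qs = 2p − 95.
Without the tax, 367 − 5p = 2p − 95 gives 7p = 462, so p* = $66 and q* = 37.
With the tax collected from buyers, demand (in seller-price terms) shifts: qd = 367 − 5(p + 7).
Solving gives q = 27 with buyers paying $68 and sellers receiving $61 (the $7 wedge).
Quantity falls by |ΔQ| = |37 − 27| = 10.
DWL = ½ · t · |ΔQ| = ½ · 7 · 10 = $35.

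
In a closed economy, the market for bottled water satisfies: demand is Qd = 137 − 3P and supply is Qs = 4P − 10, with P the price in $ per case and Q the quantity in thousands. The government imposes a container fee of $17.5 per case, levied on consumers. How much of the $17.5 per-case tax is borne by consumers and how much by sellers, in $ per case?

Consumers bear $10 per case; sellers bear $7.5 per case.

Without the tax, 137 − 3P = 4P − 10 gives 7P = 147, so P* = $21 and Q* = 74.
With the tax collected from consumers, demand (in seller-price terms) shifts: Qd = 137 − 3(P + 17.5).
Solving gives Q = 44 with consumers paying $31 and sellers receiving $13.5 (the $17.5 wedge).
Burden on consumers: $10; on sellers: $7.5. (They sum to $17.5.)
The less price-elastic side of the market bears the larger share of a per-unit tax.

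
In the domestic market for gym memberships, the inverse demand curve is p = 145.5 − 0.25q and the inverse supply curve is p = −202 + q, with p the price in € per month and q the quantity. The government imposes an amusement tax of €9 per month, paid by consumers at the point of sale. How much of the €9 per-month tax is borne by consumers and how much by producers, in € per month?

Consumers bear €1.8 per month; producers bear €7.2 per month.

Inverting to q(p) form: qd = 582 − 4p; qs = p + 202.
Before the tax: set 582 − 4p = p + 202 → p* = €76, q* = 278.
With the tax collected from consumers, demand (in seller-price terms) shifts: qd = 582 − 4(p + 9).
New equilibrium: consumers pay €77.8, producers receive €68.8, q = 270.8. (Wedge: pb − ps = 9.)
Burden on consumers: €1.8; on producers: €7.2. (They sum to €9.)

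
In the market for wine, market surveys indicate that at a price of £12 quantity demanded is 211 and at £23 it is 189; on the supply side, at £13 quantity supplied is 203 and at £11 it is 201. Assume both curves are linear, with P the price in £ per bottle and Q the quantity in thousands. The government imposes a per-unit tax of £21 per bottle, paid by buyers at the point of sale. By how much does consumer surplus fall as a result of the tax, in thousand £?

Demand slope: (189 − 211)/(23 − 12) = -2, so Qd = 235 − 2P.
Supply slope: (201 − 203)/(11 − 13) = 1, so Qs = P + 190.
Before the tax: set 235 − 2P = P + 190 → P* = £15, Q* = 205.
With the tax collected from buyers, demand (in seller-price terms) shifts: Qd = 235 − 2(P + 21).
New equilibrium: buyers pay £22, producers receive £1, Q = 191. (Wedge: Pb − Ps = 21.)
ΔCS is the trapezoid between Q = 191 and Q = 205 of height £7: ½ · (205 + 191) · 7 = £1386.

Consumer surplus falls by £1386 thousand.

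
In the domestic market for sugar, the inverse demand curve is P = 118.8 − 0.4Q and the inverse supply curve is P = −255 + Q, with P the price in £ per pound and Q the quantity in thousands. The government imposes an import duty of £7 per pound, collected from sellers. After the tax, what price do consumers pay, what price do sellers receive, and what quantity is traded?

Rewrite in direct form: Qd = 297 − 2.5P and Qs = P + 255.
Before the tax: set 297 − 2.5P = P + 255 → P* = £12, Q* = 267.
With the tax collected from sellers, supply shifts: Qs = (P − 7) + 255.
New equilibrium: consumers pay £14, sellers receive £7, Q = 262. (Wedge: Pb − Ps = 7.)

Consumers pay £14; sellers receive £7; quantity = 262.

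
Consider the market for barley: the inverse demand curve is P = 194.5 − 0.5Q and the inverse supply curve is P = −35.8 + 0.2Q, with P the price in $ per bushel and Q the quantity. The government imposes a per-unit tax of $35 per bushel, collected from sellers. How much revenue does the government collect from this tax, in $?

Tax revenue = $9765.

Inverting to Q(P) form: Qd = 389 − 2P; Qs = 5P + 179.
Without the tax, 389 − 2P = 5P + 179 gives 7P = 210, so P* = $30 and Q* = 329.
With the tax collected from sellers, supply shifts: Qs = 5(P − 35) + 179.
Solving gives Q = 279 with buyers paying $55 and sellers receiving $20 (the $35 wedge).
Revenue = t · Q = 35 · 279 = $9765.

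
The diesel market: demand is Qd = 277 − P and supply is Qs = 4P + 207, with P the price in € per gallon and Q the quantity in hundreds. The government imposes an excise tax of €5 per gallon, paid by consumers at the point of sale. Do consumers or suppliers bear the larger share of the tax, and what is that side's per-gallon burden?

Before the tax: set 277 − P = 4P + 207 → P* = €14, Q* = 263.
With the tax collected from consumers, demand (in seller-price terms) shifts: Qd = 277 − (P + 5).
New equilibrium: consumers pay €18, suppliers receive €13, Q = 259. (Wedge: Pb − Ps = 5.)
Per-gallon burden: consumers €4, suppliers €1.
Consumers take the larger share because demand is less price-elastic here (demand slope 1 vs supply slope 4).

Consumers bear the larger share: €4 per gallon.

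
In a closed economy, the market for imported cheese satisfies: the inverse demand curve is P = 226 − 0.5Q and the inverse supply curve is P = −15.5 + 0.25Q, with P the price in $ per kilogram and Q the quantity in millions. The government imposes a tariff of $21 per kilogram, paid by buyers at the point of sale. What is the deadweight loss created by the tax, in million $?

Deadweight loss = $294 million.

Inverting to Q(P) form: Qd = 452 − 2P; Qs = 4P + 62.
Without the tax, 452 − 2P = 4P + 62 gives 6P = 390, so P* = $65 and Q* = 322.
With the tax collected from buyers, demand (in seller-price terms) shifts: Qd = 452 − 2(P + 21).
Solving gives Q = 294 with buyers paying $79 and sellers receiving $58 (the $21 wedge).
Quantity falls by |ΔQ| = |322 − 294| = 28.
DWL = ½ · t · |ΔQ| = ½ · 21 · 28 = $294.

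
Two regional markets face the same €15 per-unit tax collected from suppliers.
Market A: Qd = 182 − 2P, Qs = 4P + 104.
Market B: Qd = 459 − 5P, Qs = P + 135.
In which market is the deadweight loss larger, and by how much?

Market A, by €56.25.

Market A: pre-tax P* = €13, Q* = 156; post-tax Q = 136; deadweight loss = €150.
Market B: pre-tax P* = €54, Q* = 189; post-tax Q = 176.5; deadweight loss = €93.75.
Difference: €150 vs €93.75 → market A is larger by €56.25.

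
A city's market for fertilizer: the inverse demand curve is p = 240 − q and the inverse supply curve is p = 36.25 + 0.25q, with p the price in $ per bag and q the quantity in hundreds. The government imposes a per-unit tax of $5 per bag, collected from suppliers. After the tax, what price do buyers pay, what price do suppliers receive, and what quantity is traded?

Inverting to q(p) form: qd = 240 − p; qs = 4p − 145.
Without the tax, 240 − p = 4p − 145 gives 5p = 385, so p* = $77 and q* = 163.
With the tax collected from suppliers, supply shifts: qs = 4(p − 5) − 145.
Solving gives q = 159 with buyers paying $81 and suppliers receiving $76 (the $5 wedge).

Buyers pay $81; suppliers receive $76; quantity = 159.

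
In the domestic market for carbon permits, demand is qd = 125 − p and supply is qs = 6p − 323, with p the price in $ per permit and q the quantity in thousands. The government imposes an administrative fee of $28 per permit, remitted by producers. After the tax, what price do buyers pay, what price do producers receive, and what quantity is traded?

Before the tax: set 125 − p = 6p − 323 → p* = $64, q* = 61.
With the tax collected from producers, supply shifts: qs = 6(p − 28) − 323.
New equilibrium: buyers pay $88, producers receive $60, q = 37. (Wedge: pb − ps = 28.)
The less price-elastic side of the market bears the larger share of a per-unit tax.

Buyers pay $88; producers receive $60; quantity = 37.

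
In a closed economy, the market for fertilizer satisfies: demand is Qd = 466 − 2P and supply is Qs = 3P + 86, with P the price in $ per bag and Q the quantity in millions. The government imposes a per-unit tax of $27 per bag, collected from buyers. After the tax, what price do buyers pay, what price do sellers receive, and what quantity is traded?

Buyers pay $92.2; sellers receive $65.2; quantity = 281.6.

Before the tax: set 466 − 2P = 3P + 86 → P* = $76, Q* = 314.
With the tax collected from buyers, demand (in seller-price terms) shifts: Qd = 466 − 2(P + 27).
New equilibrium: buyers pay $92.2, sellers receive $65.2, Q = 281.6. (Wedge: Pb − Ps = 27.)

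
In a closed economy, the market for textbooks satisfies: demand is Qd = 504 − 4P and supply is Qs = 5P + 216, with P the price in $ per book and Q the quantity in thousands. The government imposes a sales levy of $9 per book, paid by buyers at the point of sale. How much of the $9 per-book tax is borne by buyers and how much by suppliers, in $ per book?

Without the tax, 504 − 4P = 5P + 216 gives 9P = 288, so P* = $32 and Q* = 376.
With the tax collected from buyers, demand (in seller-price terms) shifts: Qd = 504 − 4(P + 9).
New equilibrium: buyers pay $37, suppliers receive $28, Q = 356. (Wedge: Pb − Ps = 9.)
Burden on buyers: $5; on suppliers: $4. (They sum to $9.)

Buyers bear $5 per book; suppliers bear $4 per book.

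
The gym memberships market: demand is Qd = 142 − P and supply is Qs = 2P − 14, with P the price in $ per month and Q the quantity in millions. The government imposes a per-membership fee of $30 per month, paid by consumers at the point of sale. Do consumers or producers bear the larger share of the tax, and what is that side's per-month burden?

Without the tax, 142 − P = 2P − 14 gives 3P = 156, so P* = $52 and Q* = 90.
With the tax collected from consumers, demand (in seller-price terms) shifts: Qd = 142 − (P + 30).
New equilibrium: consumers pay $72, producers receive $42, Q = 70. (Wedge: Pb − Ps = 30.)
Per-month burden: consumers $20, producers $10.
Consumers take the larger share because demand is less price-elastic here (demand slope 1 vs supply slope 2).
The less price-elastic side of the market bears the larger share of a per-unit tax.

Consumers bear the larger share: $20 per month.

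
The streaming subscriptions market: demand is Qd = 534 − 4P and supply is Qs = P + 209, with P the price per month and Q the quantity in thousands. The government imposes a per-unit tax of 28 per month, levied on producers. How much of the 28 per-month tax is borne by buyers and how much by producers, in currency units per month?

Without the tax, 534 − 4P = P + 209 gives 5P = 325, so P* = 65 and Q* = 274.
With the tax collected from producers, supply shifts: Qs = (P − 28) + 209.
New equilibrium: buyers pay 70.6, producers receive 42.6, Q = 251.6. (Wedge: Pb − Ps = 28.)
Burden on buyers: 5.6; on producers: 22.4. (They sum to 28.)

Buyers bear 5.6 per month; producers bear 22.4 per month.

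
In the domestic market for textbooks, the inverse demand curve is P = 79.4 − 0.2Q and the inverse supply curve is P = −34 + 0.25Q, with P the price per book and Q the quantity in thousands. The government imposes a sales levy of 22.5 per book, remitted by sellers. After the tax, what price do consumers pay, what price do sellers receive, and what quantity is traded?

Rewrite in direct form: Qd = 397 − 5P and Qs = 4P + 136.
Without the tax, 397 − 5P = 4P + 136 gives 9P = 261, so P* = 29 and Q* = 252.
With the tax collected from sellers, supply shifts: Qs = 4(P − 22.5) + 136.
New equilibrium: consumers pay 39, sellers receive 16.5, Q = 202. (Wedge: Pb − Ps = 22.5.)

Consumers pay 39; sellers receive 16.5; quantity = 202.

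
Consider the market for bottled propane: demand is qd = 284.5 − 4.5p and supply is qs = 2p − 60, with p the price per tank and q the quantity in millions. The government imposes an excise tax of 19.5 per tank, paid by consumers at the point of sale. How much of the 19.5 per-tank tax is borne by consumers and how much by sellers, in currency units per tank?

Without the tax, 284.5 − 4.5p = 2p − 60 gives 6.5p = 344.5, so p* = 53 and q* = 46.
With the tax collected from consumers, demand (in seller-price terms) shifts: qd = 284.5 − 4.5(p + 19.5).
New equilibrium: consumers pay 59, sellers receive 39.5, q = 19. (Wedge: pb − ps = 19.5.)
Burden on consumers: 6; on sellers: 13.5. (They sum to 19.5.)
The less price-elastic side of the market bears the larger share of a per-unit tax.

Consumers bear 6 per tank; sellers bear 13.5 per tank.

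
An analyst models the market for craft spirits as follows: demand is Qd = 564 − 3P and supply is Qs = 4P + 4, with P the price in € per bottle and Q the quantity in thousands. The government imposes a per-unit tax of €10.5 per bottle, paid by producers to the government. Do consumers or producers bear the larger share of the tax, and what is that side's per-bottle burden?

Consumers bear the larger share: €6 per bottle.

Before the tax: set 564 − 3P = 4P + 4 → P* = €80, Q* = 324.
With the tax collected from producers, supply shifts: Qs = 4(P − 10.5) + 4.
New equilibrium: consumers pay €86, producers receive €75.5, Q = 306. (Wedge: Pb − Ps = 10.5.)
Per-bottle burden: consumers €6, producers €4.5.
Consumers take the larger share because demand is less price-elastic here (demand slope 3 vs supply slope 4).
The less price-elastic side of the market bears the larger share of a per-unit tax.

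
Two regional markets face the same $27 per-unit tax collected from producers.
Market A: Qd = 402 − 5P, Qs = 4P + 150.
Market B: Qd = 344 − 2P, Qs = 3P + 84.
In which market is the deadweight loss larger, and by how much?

Market A, by $372.6.

Market A: pre-tax P* = $28, Q* = 262; post-tax Q = 202; deadweight loss = $810.
Market B: pre-tax P* = $52, Q* = 240; post-tax Q = 207.6; deadweight loss = $437.4.
Difference: $810 vs $437.4 → market A is larger by $372.6.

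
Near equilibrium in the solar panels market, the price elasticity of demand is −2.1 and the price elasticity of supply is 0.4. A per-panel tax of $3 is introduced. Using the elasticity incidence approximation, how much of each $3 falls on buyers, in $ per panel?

Incidence ratio: buyers' share ≈ εs / (εs + |εd|) = 0.4 / (0.4 + 2.1) = 0.16.
So buyers bear ≈ 0.16 × $3 = $0.48; suppliers bear $2.52.

Buyers bear ≈ $0.48 per panel.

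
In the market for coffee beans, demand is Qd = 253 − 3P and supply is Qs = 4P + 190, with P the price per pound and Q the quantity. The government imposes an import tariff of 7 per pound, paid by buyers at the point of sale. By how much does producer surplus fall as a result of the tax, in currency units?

Without the tax, 253 − 3P = 4P + 190 gives 7P = 63, so P* = 9 and Q* = 226.
With the tax collected from buyers, demand (in seller-price terms) shifts: Qd = 253 − 3(P + 7).
Solving gives Q = 214 with buyers paying 13 and suppliers receiving 6 (the 7 wedge).
ΔPS is the trapezoid between Q = 214 and Q = 226 of height 3: ½ · (226 + 214) · 3 = 660.

Producer surplus falls by 660.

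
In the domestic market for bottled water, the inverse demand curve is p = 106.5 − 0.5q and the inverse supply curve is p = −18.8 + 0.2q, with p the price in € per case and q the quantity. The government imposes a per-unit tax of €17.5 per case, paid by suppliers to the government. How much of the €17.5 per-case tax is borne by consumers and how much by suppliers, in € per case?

Consumers bear €12.5 per case; suppliers bear €5 per case.

Rewrite in direct form: qd = 213 − 2p and qs = 5p + 94.
Without the tax, 213 − 2p = 5p + 94 gives 7p = 119, so p* = €17 and q* = 179.
With the tax collected from suppliers, supply shifts: qs = 5(p − 17.5) + 94.
New equilibrium: consumers pay €29.5, suppliers receive €12, q = 154. (Wedge: pb − ps = 17.5.)
Burden on consumers: €12.5; on suppliers: €5. (They sum to €17.5.)
The less price-elastic side of the market bears the larger share of a per-unit tax.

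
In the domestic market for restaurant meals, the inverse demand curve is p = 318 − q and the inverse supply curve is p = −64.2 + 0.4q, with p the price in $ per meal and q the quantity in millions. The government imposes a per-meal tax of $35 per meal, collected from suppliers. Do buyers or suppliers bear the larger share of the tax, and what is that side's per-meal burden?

Inverting to q(p) form: qd = 318 − p; qs = 2.5p + 160.5.
Before the tax: set 318 − p = 2.5p + 160.5 → p* = $45, q* = 273.
With the tax collected from suppliers, supply shifts: qs = 2.5(p − 35) + 160.5.
New equilibrium: buyers pay $70, suppliers receive $35, q = 248. (Wedge: pb − ps = 35.)
Per-meal burden: buyers $25, suppliers $10.
Buyers take the larger share because demand is less price-elastic here (demand slope 1 vs supply slope 2.5).
The less price-elastic side of the market bears the larger share of a per-unit tax.

Buyers bear the larger share: $25 per meal.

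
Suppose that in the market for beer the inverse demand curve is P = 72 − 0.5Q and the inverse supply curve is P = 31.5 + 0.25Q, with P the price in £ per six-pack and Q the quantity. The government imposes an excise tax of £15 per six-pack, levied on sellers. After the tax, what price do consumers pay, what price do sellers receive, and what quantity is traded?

Consumers pay £55; sellers receive £40; quantity = 34.

Rewrite in direct form: Qd = 144 − 2P and Qs = 4P − 126.
Before the tax: set 144 − 2P = 4P − 126 → P* = £45, Q* = 54.
With the tax collected from sellers, supply shifts: Qs = 4(P − 15) − 126.
Solving gives Q = 34 with consumers paying £55 and sellers receiving £40 (the £15 wedge).
The less price-elastic side of the market bears the larger share of a per-unit tax.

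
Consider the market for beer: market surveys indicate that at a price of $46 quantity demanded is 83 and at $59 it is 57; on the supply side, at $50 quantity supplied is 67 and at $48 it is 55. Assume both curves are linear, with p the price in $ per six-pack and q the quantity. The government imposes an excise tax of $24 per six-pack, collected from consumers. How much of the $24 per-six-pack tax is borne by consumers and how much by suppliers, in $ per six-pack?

Consumers bear $18 per six-pack; suppliers bear $6 per six-pack.

Demand slope: (57 − 83)/(59 − 46) = -2, so qd = 175 − 2p.
Supply slope: (55 − 67)/(48 − 50) = 6, so qs = 6p − 233.
Before the tax: set 175 − 2p = 6p − 233 → p* = $51, q* = 73.
With the tax collected from consumers, demand (in seller-price terms) shifts: qd = 175 − 2(p + 24).
New equilibrium: consumers pay $69, suppliers receive $45, q = 37. (Wedge: pb − ps = 24.)
Burden on consumers: $18; on suppliers: $6. (They sum to $24.)
The less price-elastic side of the market bears the larger share of a per-unit tax.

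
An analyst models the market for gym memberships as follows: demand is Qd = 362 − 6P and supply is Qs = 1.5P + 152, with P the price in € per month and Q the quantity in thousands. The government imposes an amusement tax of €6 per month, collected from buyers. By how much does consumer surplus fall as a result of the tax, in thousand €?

Consumer surplus falls by €228.48 thousand.

Without the tax, 362 − 6P = 1.5P + 152 gives 7.5P = 210, so P* = €28 and Q* = 194.
With the tax collected from buyers, demand (in seller-price terms) shifts: Qd = 362 − 6(P + 6).
New equilibrium: buyers pay €29.2, producers receive €23.2, Q = 186.8. (Wedge: Pb − Ps = 6.)
ΔCS is the trapezoid between Q = 186.8 and Q = 194 of height €1.2: ½ · (194 + 186.8) · 1.2 = €228.48.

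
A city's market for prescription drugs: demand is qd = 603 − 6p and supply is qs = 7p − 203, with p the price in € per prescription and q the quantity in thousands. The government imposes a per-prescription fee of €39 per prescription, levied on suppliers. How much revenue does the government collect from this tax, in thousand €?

Tax revenue = €4095 thousand.

Without the tax, 603 − 6p = 7p − 203 gives 13p = 806, so p* = €62 and q* = 231.
With the tax collected from suppliers, supply shifts: qs = 7(p − 39) − 203.
New equilibrium: consumers pay €83, suppliers receive €44, q = 105. (Wedge: pb − ps = 39.)
Revenue = t · Q = 39 · 105 = €4095.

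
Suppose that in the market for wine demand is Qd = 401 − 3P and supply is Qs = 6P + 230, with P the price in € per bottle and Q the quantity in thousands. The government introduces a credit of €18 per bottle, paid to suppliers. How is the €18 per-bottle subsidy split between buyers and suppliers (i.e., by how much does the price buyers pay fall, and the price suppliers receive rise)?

Before the subsidy: set 401 − 3P = 6P + 230 → P* = €19, Q* = 344.
With a per-unit subsidy paid to suppliers, each receives P + 18 per unit sold, so supply becomes Qs = 6(P + 18) + 230.
New equilibrium: buyers pay €7, suppliers receive €25, Q = 380. (Wedge: Pb − Ps = −18.)
Gain to buyers: €12; to suppliers: €6. (They sum to €18.)

Buyers gain €12 per bottle; suppliers gain €6 per bottle.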